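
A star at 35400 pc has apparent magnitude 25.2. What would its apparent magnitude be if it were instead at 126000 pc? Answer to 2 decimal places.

m ≈ 27.96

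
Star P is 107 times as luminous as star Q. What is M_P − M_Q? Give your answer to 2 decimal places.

Pogson: ΔM = −2.5 log₁₀(ratio) = −2.5 log₁₀(107) = −2.5 × 2.0294 = -5.073
Star P is brighter, so it has the smaller magnitude: the difference is negative.

M_P − M_Q ≈ -5.07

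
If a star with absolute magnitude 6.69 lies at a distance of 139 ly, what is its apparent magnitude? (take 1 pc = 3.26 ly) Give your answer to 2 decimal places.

d = 139 ly / 3.26 = 42.64 pc
m = M + 5 log₁₀ d − 5 = 6.69 + 5·1.6298 − 5 = 9.839

m ≈ 9.84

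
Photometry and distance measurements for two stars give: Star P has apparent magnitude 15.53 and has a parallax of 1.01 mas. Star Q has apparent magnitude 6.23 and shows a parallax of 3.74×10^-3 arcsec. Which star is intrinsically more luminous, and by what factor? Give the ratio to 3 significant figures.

Star Q is more luminous, by a factor of 383.

Star P: p = 1.01 mas = 1.01×10^-3″ → d = 1/p = 990.1 pc
Star P: M = m − 5 log₁₀ d + 5 = 15.53 − 5·2.9957 + 5 = 5.552
Star Q: d = 1/p = 1/3.74×10^-3″ = 267.4 pc
Star Q: M = m − 5 log₁₀ d + 5 = 6.23 − 5·2.4271 + 5 = -0.906
ΔM = M_P − M_Q = 5.552 − (-0.906) = 6.457; smaller M is more luminous → Star Q.
L ratio = 10^(0.4 |ΔM|) = 10^2.583 = 382.7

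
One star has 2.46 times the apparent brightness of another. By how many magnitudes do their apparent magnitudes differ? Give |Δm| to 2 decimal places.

|Δm| ≈ 0.98

Pogson: Δm = −2.5 log₁₀(ratio) = −2.5 log₁₀(2.46) = −2.5 × 0.3909 = -0.977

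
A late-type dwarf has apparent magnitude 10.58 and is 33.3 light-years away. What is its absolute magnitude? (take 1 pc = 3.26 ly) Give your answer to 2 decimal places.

d = 33.3 ly / 3.26 = 10.21 pc
5 log₁₀(d/10 pc) = 5 log₁₀(10.21) − 5 = 0.046
M = m − 5 log₁₀(d/10) = 10.58 − 0.046 = 10.534

M ≈ 10.53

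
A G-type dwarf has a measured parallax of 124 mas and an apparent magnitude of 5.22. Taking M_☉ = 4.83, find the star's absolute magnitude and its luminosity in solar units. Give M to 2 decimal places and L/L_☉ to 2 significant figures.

d = 1/p = 1000/124 mas = 8.065 pc
M = m − 5 log₁₀ d + 5 = 5.22 − 5·0.9066 + 5 = 5.687
M − M_☉ = 5.687 − 4.83 = 0.857
L/L_☉ = 10^(−0.4 × 0.857) = 0.4541

M ≈ 5.69; L/L_☉ ≈ 0.45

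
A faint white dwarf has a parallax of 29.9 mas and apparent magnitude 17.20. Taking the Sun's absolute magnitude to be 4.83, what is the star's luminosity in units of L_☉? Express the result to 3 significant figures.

L/L_☉ ≈ 1.26×10^-4

d = 1/p = 1000/29.9 mas = 33.44 pc
M = m − 5 log₁₀ d + 5 = 17.20 − 5·1.5243 + 5 = 14.578
M − M_☉ = 14.578 − 4.83 = 9.748
L/L_☉ = 10^(−0.4 × 9.748) = 1.261×10^-4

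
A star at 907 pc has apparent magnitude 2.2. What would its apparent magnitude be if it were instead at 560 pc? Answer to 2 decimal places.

m ≈ 1.15

Flux ∝ 1/d², so Δm = 5 log₁₀(d₂/d₁) = 5 log₁₀(560/907) = -1.047
m₂ = m₁ + Δm = 2.2 + (-1.047) = 1.153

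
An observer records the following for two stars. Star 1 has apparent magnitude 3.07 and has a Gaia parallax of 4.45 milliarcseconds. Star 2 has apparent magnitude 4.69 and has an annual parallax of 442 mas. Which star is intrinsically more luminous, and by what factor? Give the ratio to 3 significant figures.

Star 1 is more luminous, by a factor of 43900.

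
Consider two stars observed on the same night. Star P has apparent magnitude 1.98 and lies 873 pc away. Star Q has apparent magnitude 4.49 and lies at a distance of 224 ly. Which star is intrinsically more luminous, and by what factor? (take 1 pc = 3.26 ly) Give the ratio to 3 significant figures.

Star P is more luminous, by a factor of 1630.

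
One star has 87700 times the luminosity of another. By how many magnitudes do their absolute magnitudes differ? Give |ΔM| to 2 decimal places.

Pogson: ΔM = −2.5 log₁₀(ratio) = −2.5 log₁₀(87700) = −2.5 × 4.9430 = -12.357

|ΔM| ≈ 12.36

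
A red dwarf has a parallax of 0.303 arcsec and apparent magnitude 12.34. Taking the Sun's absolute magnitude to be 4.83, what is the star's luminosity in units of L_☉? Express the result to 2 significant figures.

L/L_☉ ≈ 1.1×10^-4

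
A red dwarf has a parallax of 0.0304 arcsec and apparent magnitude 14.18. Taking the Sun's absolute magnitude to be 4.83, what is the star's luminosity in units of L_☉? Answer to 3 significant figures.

L/L_☉ ≈ 1.97×10^-3

d = 1/p = 1/0.0304″ = 32.89 pc
M = m − 5 log₁₀ d + 5 = 14.18 − 5·1.5171 + 5 = 11.594
M − M_☉ = 11.594 − 4.83 = 6.764
L/L_☉ = 10^(−0.4 × 6.764) = 1.969×10^-3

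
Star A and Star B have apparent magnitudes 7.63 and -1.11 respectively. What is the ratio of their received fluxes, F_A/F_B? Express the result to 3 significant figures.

Magnitude difference = 8.74
Flux ratio = 10^(−0.4 Δm) = 10^(−0.4 × 8.74) = 10^-3.496 = 3.192×10^-4

F_A/F_B ≈ 3.19×10^-4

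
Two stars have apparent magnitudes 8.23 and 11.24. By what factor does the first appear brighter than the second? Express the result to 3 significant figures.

Δm = 8.23 − (11.24) = -3.01
Flux ratio = 10^(−0.4 Δm) = 10^(−0.4 × -3.01) = 10^1.204 = 16.00

16.0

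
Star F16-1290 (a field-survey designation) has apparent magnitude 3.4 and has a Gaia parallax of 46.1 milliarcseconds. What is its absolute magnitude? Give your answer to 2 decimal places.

p = 46.1 mas = 0.0461″ → d = 1/p = 21.69 pc
5 log₁₀(d/10 pc) = 5 log₁₀(21.69) − 5 = 1.681
M = m − 5 log₁₀(d/10) = 3.4 − 1.681 = 1.719

M ≈ 1.72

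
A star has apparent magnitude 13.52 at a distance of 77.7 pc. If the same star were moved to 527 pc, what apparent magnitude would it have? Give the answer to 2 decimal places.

m ≈ 17.68

Flux ∝ 1/d², so Δm = 5 log₁₀(d₂/d₁) = 5 log₁₀(527/77.7) = 4.157
m₂ = m₁ + Δm = 13.52 + (4.157) = 17.677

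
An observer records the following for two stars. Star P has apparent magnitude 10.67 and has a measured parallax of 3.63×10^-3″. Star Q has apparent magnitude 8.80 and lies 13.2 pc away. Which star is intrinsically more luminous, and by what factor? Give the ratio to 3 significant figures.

Star P: d = 1/p = 1/3.63×10^-3″ = 275.5 pc
Star P: M = m − 5 log₁₀ d + 5 = 10.67 − 5·2.4401 + 5 = 3.470
Star Q: M = m − 5 log₁₀ d + 5 = 8.80 − 5·1.1206 + 5 = 8.197
ΔM = M_P − M_Q = 3.470 − (8.197) = -4.728; smaller M is more luminous → Star P.
L ratio = 10^(0.4 |ΔM|) = 10^1.891 = 77.81

Star P is more luminous, by a factor of 77.8.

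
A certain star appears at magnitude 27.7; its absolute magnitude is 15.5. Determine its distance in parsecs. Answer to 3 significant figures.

d ≈ 2750 pc

Distance modulus: m − M = 27.7 − (15.5) = 12.200
m − M = 5 log₁₀ d − 5
log₁₀ d = (m − M)/5 + 1 = 3.4400
d = 10^3.4400 = 2754 pc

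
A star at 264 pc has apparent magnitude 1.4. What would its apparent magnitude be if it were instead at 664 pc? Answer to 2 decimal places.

m ≈ 3.40

Flux ∝ 1/d², so Δm = 5 log₁₀(d₂/d₁) = 5 log₁₀(664/264) = 2.003
m₂ = m₁ + Δm = 1.4 + (2.003) = 3.403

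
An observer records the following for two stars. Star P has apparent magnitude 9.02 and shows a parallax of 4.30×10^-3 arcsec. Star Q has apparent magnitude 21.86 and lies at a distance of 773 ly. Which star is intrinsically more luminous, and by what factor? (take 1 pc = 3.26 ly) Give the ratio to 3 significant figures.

Star P: d = 1/p = 1/4.30×10^-3″ = 232.6 pc
Star P: M = m − 5 log₁₀ d + 5 = 9.02 − 5·2.3665 + 5 = 2.187
Star Q: d = 773 ly / 3.26 = 237.1 pc
Star Q: M = m − 5 log₁₀ d + 5 = 21.86 − 5·2.3750 + 5 = 14.985
ΔM = M_P − M_Q = 2.187 − (14.985) = -12.798; smaller M is more luminous → Star P.
L ratio = 10^(0.4 |ΔM|) = 10^5.119 = 131600

Star P is more luminous, by a factor of 132000.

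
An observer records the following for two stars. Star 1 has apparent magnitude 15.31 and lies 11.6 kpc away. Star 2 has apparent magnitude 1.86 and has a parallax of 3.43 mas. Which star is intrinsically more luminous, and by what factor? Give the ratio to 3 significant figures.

Star 1: d = 11.6 kpc = 11600 pc
Star 1: M = m − 5 log₁₀ d + 5 = 15.31 − 5·4.0645 + 5 = -0.012
Star 2: p = 3.43 mas = 3.43×10^-3″ → d = 1/p = 291.5 pc
Star 2: M = m − 5 log₁₀ d + 5 = 1.86 − 5·2.4647 + 5 = -5.464
ΔM = M_1 − M_2 = -0.012 − (-5.464) = 5.451; smaller M is more luminous → Star 2.
L ratio = 10^(0.4 |ΔM|) = 10^2.180 = 151.5

Star 2 is more luminous, by a factor of 152.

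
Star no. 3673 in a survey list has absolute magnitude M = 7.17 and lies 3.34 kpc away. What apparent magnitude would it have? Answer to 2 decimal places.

d = 3.34 kpc = 3340 pc
m = M + 5 log₁₀ d − 5 = 7.17 + 5·3.5237 − 5 = 19.789

m ≈ 19.79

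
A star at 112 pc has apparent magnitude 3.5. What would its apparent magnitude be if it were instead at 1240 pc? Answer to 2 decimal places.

Flux ∝ 1/d², so Δm = 5 log₁₀(d₂/d₁) = 5 log₁₀(1240/112) = 5.221
m₂ = m₁ + Δm = 3.5 + (5.221) = 8.721

m ≈ 8.72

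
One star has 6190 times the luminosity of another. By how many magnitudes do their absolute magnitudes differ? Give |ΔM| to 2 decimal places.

Pogson: ΔM = −2.5 log₁₀(ratio) = −2.5 log₁₀(6190) = −2.5 × 3.7917 = -9.479

|ΔM| ≈ 9.48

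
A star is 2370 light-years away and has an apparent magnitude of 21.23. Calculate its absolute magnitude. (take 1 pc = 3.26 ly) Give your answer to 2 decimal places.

d = 2370 ly / 3.26 = 727.0 pc
5 log₁₀(d/10 pc) = 5 log₁₀(727.0) − 5 = 9.308
M = m − 5 log₁₀(d/10) = 21.23 − 9.308 = 11.922

M ≈ 11.92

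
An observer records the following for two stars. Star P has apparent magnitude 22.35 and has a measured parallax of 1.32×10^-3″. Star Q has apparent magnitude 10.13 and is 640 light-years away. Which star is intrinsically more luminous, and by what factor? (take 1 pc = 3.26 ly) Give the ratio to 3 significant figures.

Star P: d = 1/p = 1/1.32×10^-3″ = 757.6 pc
Star P: M = m − 5 log₁₀ d + 5 = 22.35 − 5·2.8794 + 5 = 12.953
Star Q: d = 640 ly / 3.26 = 196.3 pc
Star Q: M = m − 5 log₁₀ d + 5 = 10.13 − 5·2.2930 + 5 = 3.665
ΔM = M_P − M_Q = 12.953 − (3.665) = 9.288; smaller M is more luminous → Star Q.
L ratio = 10^(0.4 |ΔM|) = 10^3.715 = 5189

Star Q is more luminous, by a factor of 5190.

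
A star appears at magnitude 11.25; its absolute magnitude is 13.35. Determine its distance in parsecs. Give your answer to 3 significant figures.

μ = m − M = -2.100
m − M = 5 log₁₀ d − 5
log₁₀ d = (m − M)/5 + 1 = 0.5800
d = 10^0.5800 = 3.802 pc

d ≈ 3.80 pc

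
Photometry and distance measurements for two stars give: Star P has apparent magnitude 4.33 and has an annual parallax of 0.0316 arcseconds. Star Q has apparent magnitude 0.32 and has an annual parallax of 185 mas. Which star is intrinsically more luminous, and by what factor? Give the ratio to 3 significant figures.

Star P: d = 1/p = 1/0.0316″ = 31.65 pc
Star P: M = m − 5 log₁₀ d + 5 = 4.33 − 5·1.5003 + 5 = 1.828
Star Q: p = 185 mas = 0.185″ → d = 1/p = 5.405 pc
Star Q: M = m − 5 log₁₀ d + 5 = 0.32 − 5·0.7328 + 5 = 1.656
ΔM = M_P − M_Q = 1.828 − (1.656) = 0.173; smaller M is more luminous → Star Q.
L ratio = 10^(0.4 |ΔM|) = 10^0.069 = 1.172

Star Q is more luminous, by a factor of 1.17.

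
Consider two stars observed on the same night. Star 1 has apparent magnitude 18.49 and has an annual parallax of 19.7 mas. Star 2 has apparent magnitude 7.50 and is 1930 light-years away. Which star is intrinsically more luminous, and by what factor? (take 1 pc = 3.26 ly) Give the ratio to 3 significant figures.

Star 2 is more luminous, by a factor of 3.39×10^6.

Star 1: p = 19.7 mas = 0.0197″ → d = 1/p = 50.76 pc
Star 1: M = m − 5 log₁₀ d + 5 = 18.49 − 5·1.7055 + 5 = 14.962
Star 2: d = 1930 ly / 3.26 = 592.0 pc
Star 2: M = m − 5 log₁₀ d + 5 = 7.50 − 5·2.7723 + 5 = -1.362
ΔM = M_1 − M_2 = 14.962 − (-1.362) = 16.324; smaller M is more luminous → Star 2.
L ratio = 10^(0.4 |ΔM|) = 10^6.530 = 3.385×10^6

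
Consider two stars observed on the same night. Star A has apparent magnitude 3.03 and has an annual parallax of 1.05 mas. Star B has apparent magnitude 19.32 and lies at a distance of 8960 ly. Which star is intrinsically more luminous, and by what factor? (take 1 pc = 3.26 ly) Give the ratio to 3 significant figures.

Star A is more luminous, by a factor of 394000.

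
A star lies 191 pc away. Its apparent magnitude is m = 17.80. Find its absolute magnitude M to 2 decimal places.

M ≈ 11.39

5 log₁₀(d/10 pc) = 5 log₁₀(191.0) − 5 = 6.405
M = m − 5 log₁₀(d/10) = 17.80 − 6.405 = 11.395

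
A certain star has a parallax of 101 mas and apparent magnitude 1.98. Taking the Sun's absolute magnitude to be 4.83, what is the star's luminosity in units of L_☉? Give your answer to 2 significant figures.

L/L_☉ ≈ 14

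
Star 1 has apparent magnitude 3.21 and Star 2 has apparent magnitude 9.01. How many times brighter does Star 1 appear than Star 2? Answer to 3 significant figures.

Δm = 3.21 − (9.01) = -5.80
Flux ratio = 10^(−0.4 Δm) = 10^(−0.4 × -5.80) = 10^2.320 = 208.9

209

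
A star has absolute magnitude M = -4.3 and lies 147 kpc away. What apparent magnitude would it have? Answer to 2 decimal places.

m ≈ 16.54

d = 147 kpc = 147000 pc
m = M + 5 log₁₀ d − 5 = -4.3 + 5·5.1673 − 5 = 16.537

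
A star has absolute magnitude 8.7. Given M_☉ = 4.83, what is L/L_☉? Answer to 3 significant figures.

M − M_☉ = 8.7 − 4.83 = 3.870
L/L_☉ = 10^(−0.4 (M − M_☉)) = 10^-1.548 = 0.02831

L/L_☉ ≈ 0.0283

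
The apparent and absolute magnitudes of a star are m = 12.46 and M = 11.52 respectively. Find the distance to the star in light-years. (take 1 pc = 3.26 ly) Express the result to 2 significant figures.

μ = m − M = 0.940
m − M = 5 log₁₀ d − 5
log₁₀ d = (m − M)/5 + 1 = 1.1880
d = 10^1.1880 = 15.42 pc
= 50.26 ly

d ≈ 50 ly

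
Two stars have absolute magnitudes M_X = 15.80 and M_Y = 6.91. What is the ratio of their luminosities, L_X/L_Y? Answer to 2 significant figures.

L_X/L_Y ≈ 2.8×10^-4

ΔM = M_X − M_Y = 8.89
L_X/L_Y = 10^(−0.4 ΔM) = 10^-3.556 = 2.780×10^-4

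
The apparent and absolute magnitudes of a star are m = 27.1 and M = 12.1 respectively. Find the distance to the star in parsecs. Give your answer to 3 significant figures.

Distance modulus: m − M = 27.1 − (12.1) = 15.000
m − M = 5 log₁₀ d − 5
log₁₀ d = (m − M)/5 + 1 = 4.0000
d = 10^4.0000 = 10000 pc

d ≈ 10000 pc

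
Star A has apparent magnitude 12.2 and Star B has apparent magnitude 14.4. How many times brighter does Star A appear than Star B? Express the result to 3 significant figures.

Magnitude difference = -2.2
Flux ratio = 10^(−0.4 Δm) = 10^(−0.4 × -2.2) = 10^0.880 = 7.586

7.59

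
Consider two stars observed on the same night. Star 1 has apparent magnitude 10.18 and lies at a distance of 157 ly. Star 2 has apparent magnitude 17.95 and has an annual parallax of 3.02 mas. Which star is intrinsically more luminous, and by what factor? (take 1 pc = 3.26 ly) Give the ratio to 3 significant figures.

Star 1: d = 157 ly / 3.26 = 48.16 pc
Star 1: M = m − 5 log₁₀ d + 5 = 10.18 − 5·1.6827 + 5 = 6.767
Star 2: p = 3.02 mas = 3.02×10^-3″ → d = 1/p = 331.1 pc
Star 2: M = m − 5 log₁₀ d + 5 = 17.95 − 5·2.5200 + 5 = 10.350
ΔM = M_1 − M_2 = 6.767 − (10.350) = -3.583; smaller M is more luminous → Star 1.
L ratio = 10^(0.4 |ΔM|) = 10^1.433 = 27.13

Star 1 is more luminous, by a factor of 27.1.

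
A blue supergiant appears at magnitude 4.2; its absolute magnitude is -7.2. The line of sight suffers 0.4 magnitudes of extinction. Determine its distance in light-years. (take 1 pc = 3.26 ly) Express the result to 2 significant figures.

d ≈ 5200 ly

m − M = 5 log₁₀(d/10 pc) + A  ⇒  4.2 − (-7.2) − 0.4 = 5 log₁₀(d/10)
11.000 = 5 log₁₀(d/10)
log₁₀ d = (m − M − A)/5 + 1 = 3.2000
d = 10^3.2000 = 1585 pc
= 5167 ly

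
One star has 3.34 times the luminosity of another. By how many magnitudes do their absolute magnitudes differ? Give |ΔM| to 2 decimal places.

|ΔM| ≈ 1.31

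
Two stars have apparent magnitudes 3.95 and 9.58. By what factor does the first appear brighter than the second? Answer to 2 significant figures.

180

Magnitude difference = -5.63
Flux ratio = 10^(−0.4 Δm) = 10^(−0.4 × -5.63) = 10^2.252 = 178.6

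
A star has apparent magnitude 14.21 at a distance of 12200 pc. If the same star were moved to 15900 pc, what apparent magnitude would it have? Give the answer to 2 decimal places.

m ≈ 14.79

Flux ∝ 1/d², so Δm = 5 log₁₀(d₂/d₁) = 5 log₁₀(15900/12200) = 0.575
m₂ = m₁ + Δm = 14.21 + (0.575) = 14.785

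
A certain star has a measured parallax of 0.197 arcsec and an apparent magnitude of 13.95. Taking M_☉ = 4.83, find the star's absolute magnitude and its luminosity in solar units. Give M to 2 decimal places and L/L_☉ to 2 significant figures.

d = 1/p = 1/0.197″ = 5.076 pc
M = m − 5 log₁₀ d + 5 = 13.95 − 5·0.7055 + 5 = 15.422
M − M_☉ = 15.422 − 4.83 = 10.592
L/L_☉ = 10^(−0.4 × 10.592) = 5.795×10^-5

M ≈ 15.42; L/L_☉ ≈ 5.8×10^-5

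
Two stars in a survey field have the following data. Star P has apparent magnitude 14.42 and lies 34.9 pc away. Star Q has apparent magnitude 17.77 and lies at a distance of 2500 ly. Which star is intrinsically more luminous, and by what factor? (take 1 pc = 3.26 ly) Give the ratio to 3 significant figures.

Star Q is more luminous, by a factor of 22.1.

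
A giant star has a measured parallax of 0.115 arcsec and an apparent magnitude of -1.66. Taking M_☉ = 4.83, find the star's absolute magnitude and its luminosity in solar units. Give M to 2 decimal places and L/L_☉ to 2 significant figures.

M ≈ -1.36; L/L_☉ ≈ 300

d = 1/p = 1/0.115″ = 8.696 pc
M = m − 5 log₁₀ d + 5 = -1.66 − 5·0.9393 + 5 = -1.357
M − M_☉ = -1.357 − 4.83 = -6.187
L/L_☉ = 10^(−0.4 × -6.187) = 298.3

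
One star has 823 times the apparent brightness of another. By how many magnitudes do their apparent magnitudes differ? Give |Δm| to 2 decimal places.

Pogson: Δm = −2.5 log₁₀(ratio) = −2.5 log₁₀(823) = −2.5 × 2.9154 = -7.288

|Δm| ≈ 7.29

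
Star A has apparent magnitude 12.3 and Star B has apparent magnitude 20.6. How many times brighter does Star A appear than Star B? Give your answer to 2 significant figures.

2100

Magnitude difference = -8.3
Flux ratio = 10^(−0.4 Δm) = 10^(−0.4 × -8.3) = 10^3.320 = 2089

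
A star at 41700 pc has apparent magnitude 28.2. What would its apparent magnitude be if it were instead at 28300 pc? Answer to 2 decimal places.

m ≈ 27.36

Flux ∝ 1/d², so Δm = 5 log₁₀(d₂/d₁) = 5 log₁₀(28300/41700) = -0.842
m₂ = m₁ + Δm = 28.2 + (-0.842) = 27.358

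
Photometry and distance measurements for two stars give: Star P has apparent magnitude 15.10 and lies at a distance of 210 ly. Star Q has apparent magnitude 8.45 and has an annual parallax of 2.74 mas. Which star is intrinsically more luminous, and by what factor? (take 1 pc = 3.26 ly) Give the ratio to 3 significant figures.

Star Q is more luminous, by a factor of 14700.

Star P: d = 210 ly / 3.26 = 64.42 pc
Star P: M = m − 5 log₁₀ d + 5 = 15.10 − 5·1.8090 + 5 = 11.055
Star Q: p = 2.74 mas = 2.74×10^-3″ → d = 1/p = 365.0 pc
Star Q: M = m − 5 log₁₀ d + 5 = 8.45 − 5·2.5622 + 5 = 0.639
ΔM = M_P − M_Q = 11.055 − (0.639) = 10.416; smaller M is more luminous → Star Q.
L ratio = 10^(0.4 |ΔM|) = 10^4.166 = 14670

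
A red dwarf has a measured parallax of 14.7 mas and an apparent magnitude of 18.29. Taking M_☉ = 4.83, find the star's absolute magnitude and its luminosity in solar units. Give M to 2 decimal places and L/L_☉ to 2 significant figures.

M ≈ 14.13; L/L_☉ ≈ 1.9×10^-4

d = 1/p = 1000/14.7 mas = 68.03 pc
M = m − 5 log₁₀ d + 5 = 18.29 − 5·1.8327 + 5 = 14.127
M − M_☉ = 14.127 − 4.83 = 9.297
L/L_☉ = 10^(−0.4 × 9.297) = 1.911×10^-4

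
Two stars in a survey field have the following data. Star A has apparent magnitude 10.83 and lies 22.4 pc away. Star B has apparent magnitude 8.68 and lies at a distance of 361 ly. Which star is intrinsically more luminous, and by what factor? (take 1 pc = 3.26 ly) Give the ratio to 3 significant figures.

Star A: M = m − 5 log₁₀ d + 5 = 10.83 − 5·1.3502 + 5 = 9.079
Star B: d = 361 ly / 3.26 = 110.7 pc
Star B: M = m − 5 log₁₀ d + 5 = 8.68 − 5·2.0443 + 5 = 3.459
ΔM = M_A − M_B = 9.079 − (3.459) = 5.620; smaller M is more luminous → Star B.
L ratio = 10^(0.4 |ΔM|) = 10^2.248 = 177.0

Star B is more luminous, by a factor of 177.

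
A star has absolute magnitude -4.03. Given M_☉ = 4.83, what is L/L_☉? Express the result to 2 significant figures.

L/L_☉ ≈ 3500

M − M_☉ = -4.03 − 4.83 = -8.860
L/L_☉ = 10^(−0.4 (M − M_☉)) = 10^3.544 = 3499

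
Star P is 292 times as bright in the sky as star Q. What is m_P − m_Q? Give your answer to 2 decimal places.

m_P − m_Q ≈ -6.16

Pogson: Δm = −2.5 log₁₀(ratio) = −2.5 log₁₀(292) = −2.5 × 2.4654 = -6.163
Star P is brighter, so it has the smaller magnitude: the difference is negative.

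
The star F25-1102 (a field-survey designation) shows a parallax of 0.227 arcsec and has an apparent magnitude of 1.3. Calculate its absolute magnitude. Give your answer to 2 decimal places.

M ≈ 3.08

d = 1/p = 1/0.227″ = 4.405 pc
5 log₁₀(d/10 pc) = 5 log₁₀(4.405) − 5 = -1.780
M = m − 5 log₁₀(d/10) = 1.3 + 1.780 = 3.080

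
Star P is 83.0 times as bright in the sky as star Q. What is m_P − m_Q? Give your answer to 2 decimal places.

m_P − m_Q ≈ -4.80

Pogson: Δm = −2.5 log₁₀(ratio) = −2.5 log₁₀(83.0) = −2.5 × 1.9191 = -4.798
Star P is brighter, so it has the smaller magnitude: the difference is negative.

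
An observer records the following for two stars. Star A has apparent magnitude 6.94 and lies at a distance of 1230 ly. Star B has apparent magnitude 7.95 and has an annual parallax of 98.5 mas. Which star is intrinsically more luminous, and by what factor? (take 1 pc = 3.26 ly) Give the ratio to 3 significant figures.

Star A: d = 1230 ly / 3.26 = 377.3 pc
Star A: M = m − 5 log₁₀ d + 5 = 6.94 − 5·2.5767 + 5 = -0.943
Star B: p = 98.5 mas = 0.0985″ → d = 1/p = 10.15 pc
Star B: M = m − 5 log₁₀ d + 5 = 7.95 − 5·1.0066 + 5 = 7.917
ΔM = M_A − M_B = -0.943 − (7.917) = -8.861; smaller M is more luminous → Star A.
L ratio = 10^(0.4 |ΔM|) = 10^3.544 = 3501

Star A is more luminous, by a factor of 3500.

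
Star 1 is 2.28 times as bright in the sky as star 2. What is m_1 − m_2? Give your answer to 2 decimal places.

Pogson: Δm = −2.5 log₁₀(ratio) = −2.5 log₁₀(2.28) = −2.5 × 0.3579 = -0.895
Star 1 is brighter, so it has the smaller magnitude: the difference is negative.

m_1 − m_2 ≈ -0.89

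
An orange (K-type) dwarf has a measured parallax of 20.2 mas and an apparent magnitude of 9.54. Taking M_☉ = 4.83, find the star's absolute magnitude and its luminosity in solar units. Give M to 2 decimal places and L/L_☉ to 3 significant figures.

d = 1/p = 1000/20.2 mas = 49.50 pc
M = m − 5 log₁₀ d + 5 = 9.54 − 5·1.6946 + 5 = 6.067
M − M_☉ = 6.067 − 4.83 = 1.237
L/L_☉ = 10^(−0.4 × 1.237) = 0.3201

M ≈ 6.07; L/L_☉ ≈ 0.320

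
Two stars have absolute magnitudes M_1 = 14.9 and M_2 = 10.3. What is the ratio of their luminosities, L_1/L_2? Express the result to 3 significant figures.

L_1/L_2 ≈ 0.0145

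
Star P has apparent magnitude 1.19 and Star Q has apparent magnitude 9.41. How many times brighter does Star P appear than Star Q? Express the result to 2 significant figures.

Δm = 1.19 − (9.41) = -8.22
Flux ratio = 10^(−0.4 Δm) = 10^(−0.4 × -8.22) = 10^3.288 = 1941

1900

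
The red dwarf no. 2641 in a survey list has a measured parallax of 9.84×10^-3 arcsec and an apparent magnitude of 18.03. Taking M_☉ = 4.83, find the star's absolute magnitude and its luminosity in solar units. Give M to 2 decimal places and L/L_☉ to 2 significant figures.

d = 1/p = 1/9.84×10^-3″ = 101.6 pc
M = m − 5 log₁₀ d + 5 = 18.03 − 5·2.0070 + 5 = 12.995
M − M_☉ = 12.995 − 4.83 = 8.165
L/L_☉ = 10^(−0.4 × 8.165) = 5.420×10^-4

M ≈ 12.99; L/L_☉ ≈ 5.4×10^-4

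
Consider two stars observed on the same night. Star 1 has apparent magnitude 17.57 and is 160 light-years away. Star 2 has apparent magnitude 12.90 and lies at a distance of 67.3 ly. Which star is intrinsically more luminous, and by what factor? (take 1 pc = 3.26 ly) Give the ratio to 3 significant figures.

Star 2 is more luminous, by a factor of 13.1.

Star 1: d = 160 ly / 3.26 = 49.08 pc
Star 1: M = m − 5 log₁₀ d + 5 = 17.57 − 5·1.6909 + 5 = 14.115
Star 2: d = 67.3 ly / 3.26 = 20.64 pc
Star 2: M = m − 5 log₁₀ d + 5 = 12.90 − 5·1.3148 + 5 = 11.326
ΔM = M_1 − M_2 = 14.115 − (11.326) = 2.789; smaller M is more luminous → Star 2.
L ratio = 10^(0.4 |ΔM|) = 10^1.116 = 13.06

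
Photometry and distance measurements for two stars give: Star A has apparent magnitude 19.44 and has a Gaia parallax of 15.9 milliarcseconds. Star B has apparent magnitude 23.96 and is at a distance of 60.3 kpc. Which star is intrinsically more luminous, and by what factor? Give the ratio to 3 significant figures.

Star B is more luminous, by a factor of 14300.

Star A: p = 15.9 mas = 0.0159″ → d = 1/p = 62.89 pc
Star A: M = m − 5 log₁₀ d + 5 = 19.44 − 5·1.7986 + 5 = 15.447
Star B: d = 60.3 kpc = 60300 pc
Star B: M = m − 5 log₁₀ d + 5 = 23.96 − 5·4.7803 + 5 = 5.058
ΔM = M_A − M_B = 15.447 − (5.058) = 10.389; smaller M is more luminous → Star B.
L ratio = 10^(0.4 |ΔM|) = 10^4.155 = 14300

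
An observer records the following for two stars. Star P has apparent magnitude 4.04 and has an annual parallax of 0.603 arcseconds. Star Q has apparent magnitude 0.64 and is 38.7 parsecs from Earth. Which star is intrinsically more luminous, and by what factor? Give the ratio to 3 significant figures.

Star Q is more luminous, by a factor of 12500.

Star P: d = 1/p = 1/0.603″ = 1.658 pc
Star P: M = m − 5 log₁₀ d + 5 = 4.04 − 5·0.2197 + 5 = 7.942
Star Q: M = m − 5 log₁₀ d + 5 = 0.64 − 5·1.5877 + 5 = -2.299
ΔM = M_P − M_Q = 7.942 − (-2.299) = 10.240; smaller M is more luminous → Star Q.
L ratio = 10^(0.4 |ΔM|) = 10^4.096 = 12480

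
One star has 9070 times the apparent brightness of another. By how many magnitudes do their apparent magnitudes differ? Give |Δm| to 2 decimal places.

|Δm| ≈ 9.89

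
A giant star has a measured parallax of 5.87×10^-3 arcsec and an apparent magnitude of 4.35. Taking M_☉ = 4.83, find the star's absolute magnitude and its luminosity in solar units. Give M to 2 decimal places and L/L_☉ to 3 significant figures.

d = 1/p = 1/5.87×10^-3″ = 170.4 pc
M = m − 5 log₁₀ d + 5 = 4.35 − 5·2.2314 + 5 = -1.807
M − M_☉ = -1.807 − 4.83 = -6.637
L/L_☉ = 10^(−0.4 × -6.637) = 451.6

M ≈ -1.81; L/L_☉ ≈ 452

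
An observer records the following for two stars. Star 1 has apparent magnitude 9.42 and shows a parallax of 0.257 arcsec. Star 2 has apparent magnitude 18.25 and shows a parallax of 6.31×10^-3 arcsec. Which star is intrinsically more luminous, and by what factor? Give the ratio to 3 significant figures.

Star 1 is more luminous, by a factor of 2.05.

Star 1: d = 1/p = 1/0.257″ = 3.891 pc
Star 1: M = m − 5 log₁₀ d + 5 = 9.42 − 5·0.5901 + 5 = 11.470
Star 2: d = 1/p = 1/6.31×10^-3″ = 158.5 pc
Star 2: M = m − 5 log₁₀ d + 5 = 18.25 − 5·2.2000 + 5 = 12.250
ΔM = M_1 − M_2 = 11.470 − (12.250) = -0.780; smaller M is more luminous → Star 1.
L ratio = 10^(0.4 |ΔM|) = 10^0.312 = 2.052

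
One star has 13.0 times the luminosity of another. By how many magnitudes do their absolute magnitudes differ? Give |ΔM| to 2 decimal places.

Pogson: ΔM = −2.5 log₁₀(ratio) = −2.5 log₁₀(13.0) = −2.5 × 1.1139 = -2.785

|ΔM| ≈ 2.78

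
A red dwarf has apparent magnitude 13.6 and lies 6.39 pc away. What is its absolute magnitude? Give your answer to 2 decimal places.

5 log₁₀(d/10 pc) = 5 log₁₀(6.390) − 5 = -0.972
M = m − 5 log₁₀(d/10) = 13.6 + 0.972 = 14.572

M ≈ 14.57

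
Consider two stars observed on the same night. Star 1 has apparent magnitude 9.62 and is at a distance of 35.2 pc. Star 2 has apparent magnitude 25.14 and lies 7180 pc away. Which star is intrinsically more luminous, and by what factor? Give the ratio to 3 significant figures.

Star 1 is more luminous, by a factor of 38.8.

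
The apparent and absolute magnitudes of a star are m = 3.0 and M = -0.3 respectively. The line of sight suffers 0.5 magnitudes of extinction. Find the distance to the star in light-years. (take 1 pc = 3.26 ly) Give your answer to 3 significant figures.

d ≈ 118 ly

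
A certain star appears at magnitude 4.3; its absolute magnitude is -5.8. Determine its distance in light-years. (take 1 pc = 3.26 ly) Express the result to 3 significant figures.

d ≈ 3410 ly

Distance modulus: m − M = 4.3 − (-5.8) = 10.100
m − M = 5 log₁₀ d − 5
log₁₀ d = (m − M)/5 + 1 = 3.0200
d = 10^3.0200 = 1047 pc
= 3414 ly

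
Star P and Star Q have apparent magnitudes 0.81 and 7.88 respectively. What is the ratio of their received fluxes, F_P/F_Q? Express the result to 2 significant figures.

F_P/F_Q ≈ 670

Magnitude difference = -7.07
Flux ratio = 10^(−0.4 Δm) = 10^(−0.4 × -7.07) = 10^2.828 = 673.0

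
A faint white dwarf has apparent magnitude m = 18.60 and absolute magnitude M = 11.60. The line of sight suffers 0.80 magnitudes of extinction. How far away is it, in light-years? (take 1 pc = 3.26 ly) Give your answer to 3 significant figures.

d ≈ 567 ly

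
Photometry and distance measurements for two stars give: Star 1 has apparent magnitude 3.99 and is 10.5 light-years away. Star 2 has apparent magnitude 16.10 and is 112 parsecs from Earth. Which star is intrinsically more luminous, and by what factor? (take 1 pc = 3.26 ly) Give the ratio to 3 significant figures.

Star 1 is more luminous, by a factor of 57.7.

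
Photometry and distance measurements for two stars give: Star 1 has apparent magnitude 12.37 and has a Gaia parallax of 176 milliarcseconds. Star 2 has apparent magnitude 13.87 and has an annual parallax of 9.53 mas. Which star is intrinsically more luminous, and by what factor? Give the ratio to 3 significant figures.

Star 1: p = 176 mas = 0.176″ → d = 1/p = 5.682 pc
Star 1: M = m − 5 log₁₀ d + 5 = 12.37 − 5·0.7545 + 5 = 13.598
Star 2: p = 9.53 mas = 9.53×10^-3″ → d = 1/p = 104.9 pc
Star 2: M = m − 5 log₁₀ d + 5 = 13.87 − 5·2.0209 + 5 = 8.765
ΔM = M_1 − M_2 = 13.598 − (8.765) = 4.832; smaller M is more luminous → Star 2.
L ratio = 10^(0.4 |ΔM|) = 10^1.933 = 85.67

Star 2 is more luminous, by a factor of 85.7.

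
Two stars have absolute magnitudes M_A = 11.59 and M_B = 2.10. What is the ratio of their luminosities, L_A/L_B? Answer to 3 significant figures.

L_A/L_B ≈ 1.60×10^-4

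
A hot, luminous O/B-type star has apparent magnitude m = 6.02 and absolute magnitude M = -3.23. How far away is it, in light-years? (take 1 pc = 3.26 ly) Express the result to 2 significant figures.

d ≈ 2300 ly

Distance modulus: m − M = 6.02 − (-3.23) = 9.250
m − M = 5 log₁₀ d − 5
log₁₀ d = (m − M)/5 + 1 = 2.8500
d = 10^2.8500 = 707.9 pc
= 2308 ly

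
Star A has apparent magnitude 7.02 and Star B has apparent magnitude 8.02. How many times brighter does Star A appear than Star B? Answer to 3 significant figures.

2.51

Δm = 7.02 − (8.02) = -1.00
Flux ratio = 10^(−0.4 Δm) = 10^(−0.4 × -1.00) = 10^0.400 = 2.512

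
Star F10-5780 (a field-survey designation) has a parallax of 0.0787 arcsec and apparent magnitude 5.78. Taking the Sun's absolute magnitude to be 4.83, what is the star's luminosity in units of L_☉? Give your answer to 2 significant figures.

d = 1/p = 1/0.0787″ = 12.71 pc
M = m − 5 log₁₀ d + 5 = 5.78 − 5·1.1040 + 5 = 5.260
M − M_☉ = 5.260 − 4.83 = 0.430
L/L_☉ = 10^(−0.4 × 0.430) = 0.6731

L/L_☉ ≈ 0.67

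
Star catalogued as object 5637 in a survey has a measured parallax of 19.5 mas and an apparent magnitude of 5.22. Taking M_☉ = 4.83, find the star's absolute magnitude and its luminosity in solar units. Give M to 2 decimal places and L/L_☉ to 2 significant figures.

M ≈ 1.67; L/L_☉ ≈ 18

d = 1/p = 1000/19.5 mas = 51.28 pc
M = m − 5 log₁₀ d + 5 = 5.22 − 5·1.7100 + 5 = 1.670
M − M_☉ = 1.670 − 4.83 = -3.160
L/L_☉ = 10^(−0.4 × -3.160) = 18.36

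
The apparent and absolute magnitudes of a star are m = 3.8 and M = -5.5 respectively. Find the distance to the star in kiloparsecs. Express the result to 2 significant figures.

μ = m − M = 9.300
m − M = 5 log₁₀ d − 5
log₁₀ d = (m − M)/5 + 1 = 2.8600
d = 10^2.8600 = 724.4 pc
= 0.7244 kpc

d ≈ 0.72 kpc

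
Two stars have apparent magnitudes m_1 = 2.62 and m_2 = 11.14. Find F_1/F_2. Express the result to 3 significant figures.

F_1/F_2 ≈ 2560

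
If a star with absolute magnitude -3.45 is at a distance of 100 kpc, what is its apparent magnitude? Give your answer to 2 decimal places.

m ≈ 16.55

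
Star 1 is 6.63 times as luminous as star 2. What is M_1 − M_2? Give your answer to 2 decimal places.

Pogson: ΔM = −2.5 log₁₀(ratio) = −2.5 log₁₀(6.63) = −2.5 × 0.8215 = -2.054
Star 1 is brighter, so it has the smaller magnitude: the difference is negative.

M_1 − M_2 ≈ -2.05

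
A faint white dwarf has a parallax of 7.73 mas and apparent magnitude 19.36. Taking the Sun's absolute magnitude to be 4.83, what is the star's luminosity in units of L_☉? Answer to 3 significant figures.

d = 1/p = 1000/7.73 mas = 129.4 pc
M = m − 5 log₁₀ d + 5 = 19.36 − 5·2.1118 + 5 = 13.801
M − M_☉ = 13.801 − 4.83 = 8.971
L/L_☉ = 10^(−0.4 × 8.971) = 2.580×10^-4

L/L_☉ ≈ 2.58×10^-4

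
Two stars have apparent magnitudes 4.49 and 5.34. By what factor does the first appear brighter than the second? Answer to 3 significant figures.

2.19

Δm = 4.49 − (5.34) = -0.85
Flux ratio = 10^(−0.4 Δm) = 10^(−0.4 × -0.85) = 10^0.340 = 2.188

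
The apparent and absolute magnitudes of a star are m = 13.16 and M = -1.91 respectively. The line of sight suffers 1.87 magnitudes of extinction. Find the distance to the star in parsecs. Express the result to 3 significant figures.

m − M = 5 log₁₀(d/10 pc) + A  ⇒  13.16 − (-1.91) − 1.87 = 5 log₁₀(d/10)
13.200 = 5 log₁₀(d/10)
log₁₀ d = (m − M − A)/5 + 1 = 3.6400
d = 10^3.6400 = 4365 pc

d ≈ 4370 pc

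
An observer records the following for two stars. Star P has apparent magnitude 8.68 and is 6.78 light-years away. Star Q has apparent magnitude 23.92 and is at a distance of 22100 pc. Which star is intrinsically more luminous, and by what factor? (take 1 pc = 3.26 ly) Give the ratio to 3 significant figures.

Star P: d = 6.78 ly / 3.26 = 2.080 pc
Star P: M = m − 5 log₁₀ d + 5 = 8.68 − 5·0.3180 + 5 = 12.090
Star Q: M = m − 5 log₁₀ d + 5 = 23.92 − 5·4.3444 + 5 = 7.198
ΔM = M_P − M_Q = 12.090 − (7.198) = 4.892; smaller M is more luminous → Star Q.
L ratio = 10^(0.4 |ΔM|) = 10^1.957 = 90.52

Star Q is more luminous, by a factor of 90.5.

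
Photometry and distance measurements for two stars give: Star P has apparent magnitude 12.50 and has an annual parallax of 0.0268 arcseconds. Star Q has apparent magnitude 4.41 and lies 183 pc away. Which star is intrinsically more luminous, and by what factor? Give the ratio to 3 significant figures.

Star Q is more luminous, by a factor of 41400.

Star P: d = 1/p = 1/0.0268″ = 37.31 pc
Star P: M = m − 5 log₁₀ d + 5 = 12.50 − 5·1.5719 + 5 = 9.641
Star Q: M = m − 5 log₁₀ d + 5 = 4.41 − 5·2.2625 + 5 = -1.902
ΔM = M_P − M_Q = 9.641 − (-1.902) = 11.543; smaller M is more luminous → Star Q.
L ratio = 10^(0.4 |ΔM|) = 10^4.617 = 41420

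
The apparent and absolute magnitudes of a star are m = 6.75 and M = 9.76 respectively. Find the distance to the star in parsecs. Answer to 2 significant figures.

Distance modulus: m − M = 6.75 − (9.76) = -3.010
m − M = 5 log₁₀ d − 5
log₁₀ d = (m − M)/5 + 1 = 0.3980
d = 10^0.3980 = 2.500 pc

d ≈ 2.5 pc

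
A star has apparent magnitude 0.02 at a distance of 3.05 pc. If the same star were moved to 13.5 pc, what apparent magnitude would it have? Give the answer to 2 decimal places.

Flux ∝ 1/d², so Δm = 5 log₁₀(d₂/d₁) = 5 log₁₀(13.5/3.05) = 3.230
m₂ = m₁ + Δm = 0.02 + (3.230) = 3.250

m ≈ 3.25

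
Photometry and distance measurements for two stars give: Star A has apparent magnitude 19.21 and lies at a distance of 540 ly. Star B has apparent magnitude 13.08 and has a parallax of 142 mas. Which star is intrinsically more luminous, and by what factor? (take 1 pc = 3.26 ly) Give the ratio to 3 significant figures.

Star A is more luminous, by a factor of 1.95.

Star A: d = 540 ly / 3.26 = 165.6 pc
Star A: M = m − 5 log₁₀ d + 5 = 19.21 − 5·2.2192 + 5 = 13.114
Star B: p = 142 mas = 0.142″ → d = 1/p = 7.042 pc
Star B: M = m − 5 log₁₀ d + 5 = 13.08 − 5·0.8477 + 5 = 13.841
ΔM = M_A − M_B = 13.114 − (13.841) = -0.727; smaller M is more luminous → Star A.
L ratio = 10^(0.4 |ΔM|) = 10^0.291 = 1.954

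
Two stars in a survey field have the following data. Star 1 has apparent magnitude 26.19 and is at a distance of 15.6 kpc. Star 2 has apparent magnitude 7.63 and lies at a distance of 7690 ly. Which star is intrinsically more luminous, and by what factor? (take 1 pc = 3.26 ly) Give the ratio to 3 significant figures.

Star 2 is more luminous, by a factor of 607000.

Star 1: d = 15.6 kpc = 15600 pc
Star 1: M = m − 5 log₁₀ d + 5 = 26.19 − 5·4.1931 + 5 = 10.224
Star 2: d = 7690 ly / 3.26 = 2359 pc
Star 2: M = m − 5 log₁₀ d + 5 = 7.63 − 5·3.3727 + 5 = -4.234
ΔM = M_1 − M_2 = 10.224 − (-4.234) = 14.458; smaller M is more luminous → Star 2.
L ratio = 10^(0.4 |ΔM|) = 10^5.783 = 607000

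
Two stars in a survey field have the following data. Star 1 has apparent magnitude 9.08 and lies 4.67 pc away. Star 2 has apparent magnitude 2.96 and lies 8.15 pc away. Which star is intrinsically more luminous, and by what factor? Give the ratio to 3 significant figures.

Star 2 is more luminous, by a factor of 854.

Star 1: M = m − 5 log₁₀ d + 5 = 9.08 − 5·0.6693 + 5 = 10.733
Star 2: M = m − 5 log₁₀ d + 5 = 2.96 − 5·0.9112 + 5 = 3.404
ΔM = M_1 − M_2 = 10.733 − (3.404) = 7.329; smaller M is more luminous → Star 2.
L ratio = 10^(0.4 |ΔM|) = 10^2.932 = 854.4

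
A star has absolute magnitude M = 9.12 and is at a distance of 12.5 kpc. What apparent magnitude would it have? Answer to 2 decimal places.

m ≈ 24.60

d = 12.5 kpc = 12500 pc
m = M + 5 log₁₀ d − 5 = 9.12 + 5·4.0969 − 5 = 24.605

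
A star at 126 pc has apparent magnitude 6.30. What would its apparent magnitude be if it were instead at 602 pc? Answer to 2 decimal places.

Flux ∝ 1/d², so Δm = 5 log₁₀(d₂/d₁) = 5 log₁₀(602/126) = 3.396
m₂ = m₁ + Δm = 6.30 + (3.396) = 9.696

m ≈ 9.70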